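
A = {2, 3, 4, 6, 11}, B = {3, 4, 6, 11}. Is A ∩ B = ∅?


Disjoint means A ∩ B = ∅.
A ∩ B = {3, 4, 6, 11}
A ∩ B ≠ ∅, so A and B are NOT disjoint.

No, A and B are not disjoint (A ∩ B = {3, 4, 6, 11})


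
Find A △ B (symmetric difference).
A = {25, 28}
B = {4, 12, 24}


A △ B = (A \ B) ∪ (B \ A) = elements in exactly one of A or B
A \ B = {25, 28}
B \ A = {4, 12, 24}
A △ B = {4, 12, 24, 25, 28}

A △ B = {4, 12, 24, 25, 28}


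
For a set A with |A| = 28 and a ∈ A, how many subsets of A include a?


Subsets of A containing a correspond to subsets of A \ {a}, which has 27 elements.
Count = 2^(n-1) = 2^27
= 134217728

Number of subsets containing a = 134217728


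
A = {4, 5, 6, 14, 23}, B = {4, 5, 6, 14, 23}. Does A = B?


Two sets are equal iff they have exactly the same elements.
A = {4, 5, 6, 14, 23}
B = {4, 5, 6, 14, 23}
Same elements → A = B

Yes, A = B


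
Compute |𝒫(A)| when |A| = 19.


Number of subsets = 2^n
= 2^19
= 524288

|P(A)| = 524288


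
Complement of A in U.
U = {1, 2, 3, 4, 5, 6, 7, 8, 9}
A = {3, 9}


Aᶜ = U \ A = elements in U but not in A
U = {1, 2, 3, 4, 5, 6, 7, 8, 9}
A = {3, 9}
Aᶜ = {1, 2, 4, 5, 6, 7, 8}

Aᶜ = {1, 2, 4, 5, 6, 7, 8}


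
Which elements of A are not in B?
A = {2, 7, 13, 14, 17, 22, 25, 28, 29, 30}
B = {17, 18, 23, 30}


A \ B = elements in A but not in B
A = {2, 7, 13, 14, 17, 22, 25, 28, 29, 30}
B = {17, 18, 23, 30}
Remove from A any elements in B
A \ B = {2, 7, 13, 14, 22, 25, 28, 29}

A \ B = {2, 7, 13, 14, 22, 25, 28, 29}


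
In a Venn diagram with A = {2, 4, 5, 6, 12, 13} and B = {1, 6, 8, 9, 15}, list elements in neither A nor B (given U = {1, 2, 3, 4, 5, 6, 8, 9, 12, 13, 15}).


A = {2, 4, 5, 6, 12, 13}
B = {1, 6, 8, 9, 15}
Region: in neither A nor B (given U = {1, 2, 3, 4, 5, 6, 8, 9, 12, 13, 15})
Elements: {3}

Elements in neither A nor B (given U = {1, 2, 3, 4, 5, 6, 8, 9, 12, 13, 15}): {3}


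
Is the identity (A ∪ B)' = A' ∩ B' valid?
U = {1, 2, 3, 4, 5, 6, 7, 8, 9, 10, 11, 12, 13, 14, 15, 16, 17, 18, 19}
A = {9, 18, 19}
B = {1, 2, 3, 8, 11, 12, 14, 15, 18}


LHS: A ∪ B = {1, 2, 3, 8, 9, 11, 12, 14, 15, 18, 19}
(A ∪ B)' = U \ (A ∪ B) = {4, 5, 6, 7, 10, 13, 16, 17}
A' = {1, 2, 3, 4, 5, 6, 7, 8, 10, 11, 12, 13, 14, 15, 16, 17}, B' = {4, 5, 6, 7, 9, 10, 13, 16, 17, 19}
Claimed RHS: A' ∩ B' = {4, 5, 6, 7, 10, 13, 16, 17}
Identity is VALID: LHS = RHS = {4, 5, 6, 7, 10, 13, 16, 17} ✓

Identity is valid. (A ∪ B)' = A' ∩ B' = {4, 5, 6, 7, 10, 13, 16, 17}


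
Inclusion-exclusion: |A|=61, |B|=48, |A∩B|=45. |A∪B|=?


|A ∪ B| = |A| + |B| - |A ∩ B|
= 61 + 48 - 45
= 64

|A ∪ B| = 64


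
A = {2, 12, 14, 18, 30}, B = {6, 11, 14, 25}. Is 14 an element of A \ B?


A = {2, 12, 14, 18, 30}, B = {6, 11, 14, 25}
A \ B = elements in A but not in B
A \ B = {2, 12, 18, 30}
Checking if 14 ∈ A \ B
14 is not in A \ B → False

14 ∉ A \ B


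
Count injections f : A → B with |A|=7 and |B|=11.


An injection sends each of |A| = 7 inputs to a distinct output in B.
# injections = |B|·(|B|-1)·…·(|B|-|A|+1) = 11! / (11 - 7)!
= 11 × 10 × 9 × 8 × 7 × 6 × 5
= 1663200

Number of injections = 1663200


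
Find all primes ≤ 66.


Checking each candidate:
Condition: primes ≤ 66
Result = {2, 3, 5, 7, 11, 13, 17, 19, 23, 29, 31, 37, 41, 43, 47, 53, 59, 61}

{2, 3, 5, 7, 11, 13, 17, 19, 23, 29, 31, 37, 41, 43, 47, 53, 59, 61}


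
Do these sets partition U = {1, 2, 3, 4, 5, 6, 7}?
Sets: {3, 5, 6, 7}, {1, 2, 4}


A partition requires: (1) non-empty parts, (2) pairwise disjoint, (3) union = U
Parts: {3, 5, 6, 7}, {1, 2, 4}
Union of parts: {1, 2, 3, 4, 5, 6, 7}
U = {1, 2, 3, 4, 5, 6, 7}
All non-empty? True
Pairwise disjoint? True
Covers U? True

Yes, valid partition


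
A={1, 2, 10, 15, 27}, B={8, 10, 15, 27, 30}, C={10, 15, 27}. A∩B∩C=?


A ∩ B = {10, 15, 27}
(A ∩ B) ∩ C = {10, 15, 27}

A ∩ B ∩ C = {10, 15, 27}


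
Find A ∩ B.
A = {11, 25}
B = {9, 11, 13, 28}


A ∩ B = elements in both A and B
A = {11, 25}
B = {9, 11, 13, 28}
A ∩ B = {11}

A ∩ B = {11}


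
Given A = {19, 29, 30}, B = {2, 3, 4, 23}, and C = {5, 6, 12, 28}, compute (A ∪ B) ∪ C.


A ∪ B = {2, 3, 4, 19, 23, 29, 30}
(A ∪ B) ∪ C = {2, 3, 4, 5, 6, 12, 19, 23, 28, 29, 30}

A ∪ B ∪ C = {2, 3, 4, 5, 6, 12, 19, 23, 28, 29, 30}


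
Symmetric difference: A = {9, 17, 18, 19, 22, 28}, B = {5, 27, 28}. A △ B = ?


A △ B = (A \ B) ∪ (B \ A) = elements in exactly one of A or B
A \ B = {9, 17, 18, 19, 22}
B \ A = {5, 27}
A △ B = {5, 9, 17, 18, 19, 22, 27}

A △ B = {5, 9, 17, 18, 19, 22, 27}


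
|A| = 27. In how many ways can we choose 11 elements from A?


C(n,k) = n! / (k!(n-k)!)
C(27,11) = 27! / (11!16!)
= 13037895

C(27,11) = 13037895


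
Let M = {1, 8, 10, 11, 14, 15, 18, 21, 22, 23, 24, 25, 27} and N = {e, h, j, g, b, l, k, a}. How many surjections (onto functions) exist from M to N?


n = |M| = 13, k = |N| = 8. Surjections via inclusion-exclusion:
S(n,k) = Σ(-1)^i × C(k,i) × (k-i)^n, i=0 to k
i=0: (-1)^0×C(8,0)×8^13 = 549755813888
i=1: (-1)^1×C(8,1)×7^13 = -775112083256
i=2: (-1)^2×C(8,2)×6^13 = 365699432448
i=3: (-1)^3×C(8,3)×5^13 = -68359375000
i=4: (-1)^4×C(8,4)×4^13 = 4697620480
i=5: (-1)^5×C(8,5)×3^13 = -89282088
i=6: (-1)^6×C(8,6)×2^13 = 229376
i=7: (-1)^7×C(8,7)×1^13 = -8
i=8: (-1)^8×C(8,8)×0^13 = 0
Total = 76592355840

Number of surjections = 76592355840


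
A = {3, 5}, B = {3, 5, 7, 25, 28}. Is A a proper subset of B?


A ⊂ B requires: A ⊆ B AND A ≠ B.
A ⊆ B? Yes
A = B? No
A ⊂ B: Yes (A is a proper subset of B)

Yes, A ⊂ B


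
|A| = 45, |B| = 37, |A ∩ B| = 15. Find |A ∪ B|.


|A ∪ B| = |A| + |B| - |A ∩ B|
= 45 + 37 - 15
= 67

|A ∪ B| = 67


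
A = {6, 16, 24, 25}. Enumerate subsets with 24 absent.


A subset of A that omits 24 is a subset of A \ {24}, so there are 2^(n-1) = 2^3 = 8 of them.
Subsets excluding 24: ∅, {6}, {16}, {25}, {6, 16}, {6, 25}, {16, 25}, {6, 16, 25}

Subsets excluding 24 (8 total): ∅, {6}, {16}, {25}, {6, 16}, {6, 25}, {16, 25}, {6, 16, 25}


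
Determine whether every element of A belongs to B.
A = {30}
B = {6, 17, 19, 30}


A ⊆ B means every element of A is in B.
All elements of A are in B.
So A ⊆ B.

Yes, A ⊆ B


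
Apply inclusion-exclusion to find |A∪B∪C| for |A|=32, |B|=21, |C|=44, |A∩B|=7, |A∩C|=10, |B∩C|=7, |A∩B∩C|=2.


|A∪B∪C| = |A|+|B|+|C| - |A∩B|-|A∩C|-|B∩C| + |A∩B∩C|
= 32+21+44 - 7-10-7 + 2
= 97 - 24 + 2
= 75

|A ∪ B ∪ C| = 75


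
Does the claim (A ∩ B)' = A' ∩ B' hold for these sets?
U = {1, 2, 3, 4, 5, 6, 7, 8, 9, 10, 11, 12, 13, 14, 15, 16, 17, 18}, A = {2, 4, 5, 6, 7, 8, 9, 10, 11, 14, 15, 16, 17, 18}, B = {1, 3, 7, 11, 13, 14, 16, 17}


LHS: A ∩ B = {7, 11, 14, 16, 17}
(A ∩ B)' = U \ (A ∩ B) = {1, 2, 3, 4, 5, 6, 8, 9, 10, 12, 13, 15, 18}
A' = {1, 3, 12, 13}, B' = {2, 4, 5, 6, 8, 9, 10, 12, 15, 18}
Claimed RHS: A' ∩ B' = {12}
Identity is INVALID: LHS = {1, 2, 3, 4, 5, 6, 8, 9, 10, 12, 13, 15, 18} but the RHS claimed here equals {12}. The correct form is (A ∩ B)' = A' ∪ B'.

Identity is invalid: (A ∩ B)' = {1, 2, 3, 4, 5, 6, 8, 9, 10, 12, 13, 15, 18} but A' ∩ B' = {12}. The correct De Morgan law is (A ∩ B)' = A' ∪ B'.


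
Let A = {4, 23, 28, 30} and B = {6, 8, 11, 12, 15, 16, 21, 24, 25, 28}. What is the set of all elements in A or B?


A ∪ B = all elements in A or B (or both)
A = {4, 23, 28, 30}
B = {6, 8, 11, 12, 15, 16, 21, 24, 25, 28}
A ∪ B = {4, 6, 8, 11, 12, 15, 16, 21, 23, 24, 25, 28, 30}

A ∪ B = {4, 6, 8, 11, 12, 15, 16, 21, 23, 24, 25, 28, 30}


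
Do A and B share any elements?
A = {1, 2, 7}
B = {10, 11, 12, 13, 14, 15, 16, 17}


Disjoint means A ∩ B = ∅.
A ∩ B = ∅
A ∩ B = ∅, so A and B are disjoint.

No — A and B share no elements (A ∩ B = ∅), so they are disjoint


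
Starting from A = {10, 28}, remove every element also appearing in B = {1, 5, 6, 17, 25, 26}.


A \ B = elements in A but not in B
A = {10, 28}
B = {1, 5, 6, 17, 25, 26}
Remove from A any elements in B
A \ B = {10, 28}

A \ B = {10, 28}


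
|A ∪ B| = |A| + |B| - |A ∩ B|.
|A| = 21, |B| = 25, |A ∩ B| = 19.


|A ∪ B| = |A| + |B| - |A ∩ B|
= 21 + 25 - 19
= 27

|A ∪ B| = 27


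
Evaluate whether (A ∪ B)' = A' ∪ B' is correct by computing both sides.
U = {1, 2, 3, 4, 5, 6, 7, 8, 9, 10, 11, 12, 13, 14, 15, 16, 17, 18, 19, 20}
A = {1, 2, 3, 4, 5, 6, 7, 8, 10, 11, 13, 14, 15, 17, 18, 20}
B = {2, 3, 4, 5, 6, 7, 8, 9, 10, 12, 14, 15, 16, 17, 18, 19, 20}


LHS: A ∪ B = {1, 2, 3, 4, 5, 6, 7, 8, 9, 10, 11, 12, 13, 14, 15, 16, 17, 18, 19, 20}
(A ∪ B)' = U \ (A ∪ B) = ∅
A' = {9, 12, 16, 19}, B' = {1, 11, 13}
Claimed RHS: A' ∪ B' = {1, 9, 11, 12, 13, 16, 19}
Identity is INVALID: LHS = ∅ but the RHS claimed here equals {1, 9, 11, 12, 13, 16, 19}. The correct form is (A ∪ B)' = A' ∩ B'.

Identity is invalid: (A ∪ B)' = ∅ but A' ∪ B' = {1, 9, 11, 12, 13, 16, 19}. The correct De Morgan law is (A ∪ B)' = A' ∩ B'.


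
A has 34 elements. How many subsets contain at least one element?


Total subsets = 2^n = 2^34 = 17179869184
Non-empty subsets exclude the empty set: 2^n - 1
= 17179869184 - 1
= 17179869183

Number of non-empty subsets = 17179869183


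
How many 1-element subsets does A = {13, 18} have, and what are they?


|A| = 2, so A has C(2,1) = 2 subsets of size 1.
Enumerate by choosing 1 elements from A at a time:
{13}, {18}

1-element subsets (2 total): {13}, {18}


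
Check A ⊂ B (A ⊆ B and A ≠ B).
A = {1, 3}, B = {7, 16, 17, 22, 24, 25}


A ⊂ B requires: A ⊆ B AND A ≠ B.
A ⊆ B? No
A ⊄ B, so A is not a proper subset.

No, A is not a proper subset of B


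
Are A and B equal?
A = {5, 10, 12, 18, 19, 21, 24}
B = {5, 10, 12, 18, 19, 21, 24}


Two sets are equal iff they have exactly the same elements.
A = {5, 10, 12, 18, 19, 21, 24}
B = {5, 10, 12, 18, 19, 21, 24}
Same elements → A = B

Yes, A = B


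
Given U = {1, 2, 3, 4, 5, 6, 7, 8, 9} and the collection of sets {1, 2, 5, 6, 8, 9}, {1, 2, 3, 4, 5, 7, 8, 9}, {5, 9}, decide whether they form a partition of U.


A partition requires: (1) non-empty parts, (2) pairwise disjoint, (3) union = U
Parts: {1, 2, 5, 6, 8, 9}, {1, 2, 3, 4, 5, 7, 8, 9}, {5, 9}
Union of parts: {1, 2, 3, 4, 5, 6, 7, 8, 9}
U = {1, 2, 3, 4, 5, 6, 7, 8, 9}
All non-empty? True
Pairwise disjoint? False
Covers U? True

No, not a valid partition


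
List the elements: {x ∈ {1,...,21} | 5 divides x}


Checking each candidate:
Condition: multiples of 5 in {1,...,21}
Result = {5, 10, 15, 20}

{5, 10, 15, 20}


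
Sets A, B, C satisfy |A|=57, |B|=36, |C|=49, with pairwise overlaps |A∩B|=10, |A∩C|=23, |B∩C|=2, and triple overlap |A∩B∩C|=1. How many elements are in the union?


|A∪B∪C| = |A|+|B|+|C| - |A∩B|-|A∩C|-|B∩C| + |A∩B∩C|
= 57+36+49 - 10-23-2 + 1
= 142 - 35 + 1
= 108

|A ∪ B ∪ C| = 108


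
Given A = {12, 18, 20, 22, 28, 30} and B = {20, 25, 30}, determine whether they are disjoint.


Disjoint means A ∩ B = ∅.
A ∩ B = {20, 30}
A ∩ B ≠ ∅, so A and B are NOT disjoint.

No, A and B are not disjoint (A ∩ B = {20, 30})


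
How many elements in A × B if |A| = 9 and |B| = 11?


|A × B| = |A| × |B|
= 9 × 11
= 99

|A × B| = 99


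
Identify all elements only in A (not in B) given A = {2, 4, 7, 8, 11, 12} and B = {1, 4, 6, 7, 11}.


A = {2, 4, 7, 8, 11, 12}
B = {1, 4, 6, 7, 11}
Region: only in A (not in B)
Elements: {2, 8, 12}

Elements only in A (not in B): {2, 8, 12}


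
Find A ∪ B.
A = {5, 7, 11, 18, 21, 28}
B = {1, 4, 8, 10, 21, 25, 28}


A ∪ B = all elements in A or B (or both)
A = {5, 7, 11, 18, 21, 28}
B = {1, 4, 8, 10, 21, 25, 28}
A ∪ B = {1, 4, 5, 7, 8, 10, 11, 18, 21, 25, 28}

A ∪ B = {1, 4, 5, 7, 8, 10, 11, 18, 21, 25, 28}


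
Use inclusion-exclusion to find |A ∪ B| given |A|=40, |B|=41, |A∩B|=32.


|A ∪ B| = |A| + |B| - |A ∩ B|
= 40 + 41 - 32
= 49

|A ∪ B| = 49


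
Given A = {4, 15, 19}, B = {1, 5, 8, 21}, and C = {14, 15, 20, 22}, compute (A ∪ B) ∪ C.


A ∪ B = {1, 4, 5, 8, 15, 19, 21}
(A ∪ B) ∪ C = {1, 4, 5, 8, 14, 15, 19, 20, 21, 22}

A ∪ B ∪ C = {1, 4, 5, 8, 14, 15, 19, 20, 21, 22}


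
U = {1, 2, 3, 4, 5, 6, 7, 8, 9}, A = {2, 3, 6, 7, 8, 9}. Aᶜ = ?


Aᶜ = U \ A = elements in U but not in A
U = {1, 2, 3, 4, 5, 6, 7, 8, 9}
A = {2, 3, 6, 7, 8, 9}
Aᶜ = {1, 4, 5}

Aᶜ = {1, 4, 5}


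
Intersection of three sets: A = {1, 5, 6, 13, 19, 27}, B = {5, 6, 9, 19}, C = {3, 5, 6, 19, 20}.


A ∩ B = {5, 6, 19}
(A ∩ B) ∩ C = {5, 6, 19}

A ∩ B ∩ C = {5, 6, 19}


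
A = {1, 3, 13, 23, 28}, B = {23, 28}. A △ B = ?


A △ B = (A \ B) ∪ (B \ A) = elements in exactly one of A or B
A \ B = {1, 3, 13}
B \ A = ∅
A △ B = {1, 3, 13}

A △ B = {1, 3, 13}


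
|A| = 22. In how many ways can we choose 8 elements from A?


C(n,k) = n! / (k!(n-k)!)
C(22,8) = 22! / (8!14!)
= 319770

C(22,8) = 319770


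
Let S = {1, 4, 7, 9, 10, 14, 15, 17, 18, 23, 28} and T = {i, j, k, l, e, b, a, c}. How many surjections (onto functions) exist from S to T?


n = |S| = 11, k = |T| = 8. Surjections via inclusion-exclusion:
S(n,k) = Σ(-1)^i × C(k,i) × (k-i)^n, i=0 to k
i=0: (-1)^0×C(8,0)×8^11 = 8589934592
i=1: (-1)^1×C(8,1)×7^11 = -15818613944
i=2: (-1)^2×C(8,2)×6^11 = 10158317568
i=3: (-1)^3×C(8,3)×5^11 = -2734375000
i=4: (-1)^4×C(8,4)×4^11 = 293601280
i=5: (-1)^5×C(8,5)×3^11 = -9920232
i=6: (-1)^6×C(8,6)×2^11 = 57344
i=7: (-1)^7×C(8,7)×1^11 = -8
i=8: (-1)^8×C(8,8)×0^11 = 0
Total = 479001600

Number of surjections = 479001600


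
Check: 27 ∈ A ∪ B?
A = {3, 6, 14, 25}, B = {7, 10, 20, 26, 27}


A = {3, 6, 14, 25}, B = {7, 10, 20, 26, 27}
A ∪ B = all elements in A or B
A ∪ B = {3, 6, 7, 10, 14, 20, 25, 26, 27}
Checking if 27 ∈ A ∪ B
27 is in A ∪ B → True

27 ∈ A ∪ B


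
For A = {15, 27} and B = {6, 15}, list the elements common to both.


A ∩ B = elements in both A and B
A = {15, 27}
B = {6, 15}
A ∩ B = {15}

A ∩ B = {15}


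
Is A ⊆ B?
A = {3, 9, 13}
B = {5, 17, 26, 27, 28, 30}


A ⊆ B means every element of A is in B.
Elements in A not in B: {3, 9, 13}
So A ⊄ B.

No, A ⊄ B


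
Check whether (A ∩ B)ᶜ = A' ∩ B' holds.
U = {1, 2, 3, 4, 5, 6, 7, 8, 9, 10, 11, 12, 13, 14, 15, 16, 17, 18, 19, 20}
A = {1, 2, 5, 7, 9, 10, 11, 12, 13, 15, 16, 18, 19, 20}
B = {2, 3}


LHS: A ∩ B = {2}
(A ∩ B)' = U \ (A ∩ B) = {1, 3, 4, 5, 6, 7, 8, 9, 10, 11, 12, 13, 14, 15, 16, 17, 18, 19, 20}
A' = {3, 4, 6, 8, 14, 17}, B' = {1, 4, 5, 6, 7, 8, 9, 10, 11, 12, 13, 14, 15, 16, 17, 18, 19, 20}
Claimed RHS: A' ∩ B' = {4, 6, 8, 14, 17}
Identity is INVALID: LHS = {1, 3, 4, 5, 6, 7, 8, 9, 10, 11, 12, 13, 14, 15, 16, 17, 18, 19, 20} but the RHS claimed here equals {4, 6, 8, 14, 17}. The correct form is (A ∩ B)' = A' ∪ B'.

Identity is invalid: (A ∩ B)' = {1, 3, 4, 5, 6, 7, 8, 9, 10, 11, 12, 13, 14, 15, 16, 17, 18, 19, 20} but A' ∩ B' = {4, 6, 8, 14, 17}. The correct De Morgan law is (A ∩ B)' = A' ∪ B'.


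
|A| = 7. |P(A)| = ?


Number of subsets = 2^n
= 2^7
= 128

|P(A)| = 128


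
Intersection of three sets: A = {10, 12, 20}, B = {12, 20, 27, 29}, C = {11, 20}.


A ∩ B = {12, 20}
(A ∩ B) ∩ C = {20}

A ∩ B ∩ C = {20}


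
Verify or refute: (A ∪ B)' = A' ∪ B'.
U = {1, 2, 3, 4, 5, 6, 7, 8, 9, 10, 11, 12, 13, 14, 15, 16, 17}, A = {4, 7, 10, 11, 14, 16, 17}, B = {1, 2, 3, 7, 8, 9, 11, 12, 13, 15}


LHS: A ∪ B = {1, 2, 3, 4, 7, 8, 9, 10, 11, 12, 13, 14, 15, 16, 17}
(A ∪ B)' = U \ (A ∪ B) = {5, 6}
A' = {1, 2, 3, 5, 6, 8, 9, 12, 13, 15}, B' = {4, 5, 6, 10, 14, 16, 17}
Claimed RHS: A' ∪ B' = {1, 2, 3, 4, 5, 6, 8, 9, 10, 12, 13, 14, 15, 16, 17}
Identity is INVALID: LHS = {5, 6} but the RHS claimed here equals {1, 2, 3, 4, 5, 6, 8, 9, 10, 12, 13, 14, 15, 16, 17}. The correct form is (A ∪ B)' = A' ∩ B'.

Identity is invalid: (A ∪ B)' = {5, 6} but A' ∪ B' = {1, 2, 3, 4, 5, 6, 8, 9, 10, 12, 13, 14, 15, 16, 17}. The correct De Morgan law is (A ∪ B)' = A' ∩ B'.


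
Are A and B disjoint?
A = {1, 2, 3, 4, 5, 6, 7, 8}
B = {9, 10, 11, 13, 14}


Disjoint means A ∩ B = ∅.
A ∩ B = ∅
A ∩ B = ∅, so A and B are disjoint.

Yes, A and B are disjoint


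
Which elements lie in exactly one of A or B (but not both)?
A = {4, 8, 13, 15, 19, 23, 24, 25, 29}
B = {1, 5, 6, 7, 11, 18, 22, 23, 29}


A △ B = (A \ B) ∪ (B \ A) = elements in exactly one of A or B
A \ B = {4, 8, 13, 15, 19, 24, 25}
B \ A = {1, 5, 6, 7, 11, 18, 22}
A △ B = {1, 4, 5, 6, 7, 8, 11, 13, 15, 18, 19, 22, 24, 25}

A △ B = {1, 4, 5, 6, 7, 8, 11, 13, 15, 18, 19, 22, 24, 25}


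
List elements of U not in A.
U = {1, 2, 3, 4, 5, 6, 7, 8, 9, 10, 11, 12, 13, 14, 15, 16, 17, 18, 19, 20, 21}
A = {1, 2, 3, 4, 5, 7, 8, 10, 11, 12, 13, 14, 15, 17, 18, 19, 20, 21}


Aᶜ = U \ A = elements in U but not in A
U = {1, 2, 3, 4, 5, 6, 7, 8, 9, 10, 11, 12, 13, 14, 15, 16, 17, 18, 19, 20, 21}
A = {1, 2, 3, 4, 5, 7, 8, 10, 11, 12, 13, 14, 15, 17, 18, 19, 20, 21}
Aᶜ = {6, 9, 16}

Aᶜ = {6, 9, 16}


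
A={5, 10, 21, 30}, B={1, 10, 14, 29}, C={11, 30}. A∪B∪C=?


A ∪ B = {1, 5, 10, 14, 21, 29, 30}
(A ∪ B) ∪ C = {1, 5, 10, 11, 14, 21, 29, 30}

A ∪ B ∪ C = {1, 5, 10, 11, 14, 21, 29, 30}


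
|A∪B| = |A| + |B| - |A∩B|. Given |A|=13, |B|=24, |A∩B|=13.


|A ∪ B| = |A| + |B| - |A ∩ B|
= 13 + 24 - 13
= 24

|A ∪ B| = 24


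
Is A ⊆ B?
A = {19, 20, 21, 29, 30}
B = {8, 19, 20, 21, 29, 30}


A ⊆ B means every element of A is in B.
All elements of A are in B.
So A ⊆ B.

Yes, A ⊆ B


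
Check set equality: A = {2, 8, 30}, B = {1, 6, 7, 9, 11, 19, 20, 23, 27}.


Two sets are equal iff they have exactly the same elements.
A = {2, 8, 30}
B = {1, 6, 7, 9, 11, 19, 20, 23, 27}
Differences: {1, 2, 6, 7, 8, 9, 11, 19, 20, 23, 27, 30}
A ≠ B

No, A ≠ B


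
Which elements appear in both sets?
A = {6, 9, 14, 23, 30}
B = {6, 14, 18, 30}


A ∩ B = elements in both A and B
A = {6, 9, 14, 23, 30}
B = {6, 14, 18, 30}
A ∩ B = {6, 14, 30}

A ∩ B = {6, 14, 30}


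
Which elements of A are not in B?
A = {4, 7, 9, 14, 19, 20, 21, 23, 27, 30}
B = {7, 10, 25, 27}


A \ B = elements in A but not in B
A = {4, 7, 9, 14, 19, 20, 21, 23, 27, 30}
B = {7, 10, 25, 27}
Remove from A any elements in B
A \ B = {4, 9, 14, 19, 20, 21, 23, 30}

A \ B = {4, 9, 14, 19, 20, 21, 23, 30}


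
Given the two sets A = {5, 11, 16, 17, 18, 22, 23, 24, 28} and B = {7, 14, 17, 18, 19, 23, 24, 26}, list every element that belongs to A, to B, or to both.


A ∪ B = all elements in A or B (or both)
A = {5, 11, 16, 17, 18, 22, 23, 24, 28}
B = {7, 14, 17, 18, 19, 23, 24, 26}
A ∪ B = {5, 7, 11, 14, 16, 17, 18, 19, 22, 23, 24, 26, 28}

A ∪ B = {5, 7, 11, 14, 16, 17, 18, 19, 22, 23, 24, 26, 28}


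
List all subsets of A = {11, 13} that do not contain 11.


A subset of A that omits 11 is a subset of A \ {11}, so there are 2^(n-1) = 2^1 = 2 of them.
Subsets excluding 11: ∅, {13}

Subsets excluding 11 (2 total): ∅, {13}


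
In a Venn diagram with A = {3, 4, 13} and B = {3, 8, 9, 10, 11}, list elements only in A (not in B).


A = {3, 4, 13}
B = {3, 8, 9, 10, 11}
Region: only in A (not in B)
Elements: {4, 13}

Elements only in A (not in B): {4, 13}


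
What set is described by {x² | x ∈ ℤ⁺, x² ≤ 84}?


Checking each candidate:
Condition: positive perfect squares ≤ 84
Result = {1, 4, 9, 16, 25, 36, 49, 64, 81}

{1, 4, 9, 16, 25, 36, 49, 64, 81}


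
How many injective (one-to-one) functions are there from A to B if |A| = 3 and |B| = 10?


An injection sends each of |A| = 3 inputs to a distinct output in B.
# injections = |B|·(|B|-1)·…·(|B|-|A|+1) = 10! / (10 - 3)!
= 10 × 9 × 8
= 720

Number of injections = 720


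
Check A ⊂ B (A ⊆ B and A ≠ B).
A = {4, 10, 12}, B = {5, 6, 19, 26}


A ⊂ B requires: A ⊆ B AND A ≠ B.
A ⊆ B? No
A ⊄ B, so A is not a proper subset.

No, A is not a proper subset of B


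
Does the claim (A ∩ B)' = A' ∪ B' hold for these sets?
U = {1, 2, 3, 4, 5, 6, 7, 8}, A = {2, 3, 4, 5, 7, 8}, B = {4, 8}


LHS: A ∩ B = {4, 8}
(A ∩ B)' = U \ (A ∩ B) = {1, 2, 3, 5, 6, 7}
A' = {1, 6}, B' = {1, 2, 3, 5, 6, 7}
Claimed RHS: A' ∪ B' = {1, 2, 3, 5, 6, 7}
Identity is VALID: LHS = RHS = {1, 2, 3, 5, 6, 7} ✓

Identity is valid. (A ∩ B)' = A' ∪ B' = {1, 2, 3, 5, 6, 7}


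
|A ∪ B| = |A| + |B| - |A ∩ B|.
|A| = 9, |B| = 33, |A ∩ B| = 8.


|A ∪ B| = |A| + |B| - |A ∩ B|
= 9 + 33 - 8
= 34

|A ∪ B| = 34


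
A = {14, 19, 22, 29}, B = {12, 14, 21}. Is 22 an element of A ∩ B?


A = {14, 19, 22, 29}, B = {12, 14, 21}
A ∩ B = elements in both A and B
A ∩ B = {14}
Checking if 22 ∈ A ∩ B
22 is not in A ∩ B → False

22 ∉ A ∩ B


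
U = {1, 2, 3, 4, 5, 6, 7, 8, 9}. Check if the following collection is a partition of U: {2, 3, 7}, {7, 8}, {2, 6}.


A partition requires: (1) non-empty parts, (2) pairwise disjoint, (3) union = U
Parts: {2, 3, 7}, {7, 8}, {2, 6}
Union of parts: {2, 3, 6, 7, 8}
U = {1, 2, 3, 4, 5, 6, 7, 8, 9}
All non-empty? True
Pairwise disjoint? False
Covers U? False

No, not a valid partition


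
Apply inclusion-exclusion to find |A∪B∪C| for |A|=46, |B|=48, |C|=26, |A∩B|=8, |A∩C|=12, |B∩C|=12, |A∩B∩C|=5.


|A∪B∪C| = |A|+|B|+|C| - |A∩B|-|A∩C|-|B∩C| + |A∩B∩C|
= 46+48+26 - 8-12-12 + 5
= 120 - 32 + 5
= 93

|A ∪ B ∪ C| = 93


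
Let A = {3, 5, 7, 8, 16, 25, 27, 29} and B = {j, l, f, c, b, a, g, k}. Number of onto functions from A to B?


n = |A| = 8, k = |B| = 8. Surjections via inclusion-exclusion:
S(n,k) = Σ(-1)^i × C(k,i) × (k-i)^n, i=0 to k
i=0: (-1)^0×C(8,0)×8^8 = 16777216
i=1: (-1)^1×C(8,1)×7^8 = -46118408
i=2: (-1)^2×C(8,2)×6^8 = 47029248
i=3: (-1)^3×C(8,3)×5^8 = -21875000
i=4: (-1)^4×C(8,4)×4^8 = 4587520
i=5: (-1)^5×C(8,5)×3^8 = -367416
i=6: (-1)^6×C(8,6)×2^8 = 7168
i=7: (-1)^7×C(8,7)×1^8 = -8
i=8: (-1)^8×C(8,8)×0^8 = 0
Total = 40320

Number of surjections = 40320


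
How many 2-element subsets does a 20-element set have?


C(n,k) = n! / (k!(n-k)!)
C(20,2) = 20! / (2!18!)
= 190

C(20,2) = 190


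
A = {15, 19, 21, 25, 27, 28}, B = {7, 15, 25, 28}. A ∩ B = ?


A ∩ B = elements in both A and B
A = {15, 19, 21, 25, 27, 28}
B = {7, 15, 25, 28}
A ∩ B = {15, 25, 28}

A ∩ B = {15, 25, 28}


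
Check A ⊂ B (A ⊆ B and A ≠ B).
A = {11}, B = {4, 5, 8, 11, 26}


A ⊂ B requires: A ⊆ B AND A ≠ B.
A ⊆ B? Yes
A = B? No
A ⊂ B: Yes (A is a proper subset of B)

Yes, A ⊂ B


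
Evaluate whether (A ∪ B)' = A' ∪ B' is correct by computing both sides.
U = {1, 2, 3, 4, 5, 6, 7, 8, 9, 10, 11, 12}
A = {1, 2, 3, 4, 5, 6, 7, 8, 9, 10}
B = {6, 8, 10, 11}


LHS: A ∪ B = {1, 2, 3, 4, 5, 6, 7, 8, 9, 10, 11}
(A ∪ B)' = U \ (A ∪ B) = {12}
A' = {11, 12}, B' = {1, 2, 3, 4, 5, 7, 9, 12}
Claimed RHS: A' ∪ B' = {1, 2, 3, 4, 5, 7, 9, 11, 12}
Identity is INVALID: LHS = {12} but the RHS claimed here equals {1, 2, 3, 4, 5, 7, 9, 11, 12}. The correct form is (A ∪ B)' = A' ∩ B'.

Identity is invalid: (A ∪ B)' = {12} but A' ∪ B' = {1, 2, 3, 4, 5, 7, 9, 11, 12}. The correct De Morgan law is (A ∪ B)' = A' ∩ B'.


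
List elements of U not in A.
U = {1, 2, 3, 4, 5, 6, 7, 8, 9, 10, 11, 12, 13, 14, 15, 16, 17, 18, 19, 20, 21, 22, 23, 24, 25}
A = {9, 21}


Aᶜ = U \ A = elements in U but not in A
U = {1, 2, 3, 4, 5, 6, 7, 8, 9, 10, 11, 12, 13, 14, 15, 16, 17, 18, 19, 20, 21, 22, 23, 24, 25}
A = {9, 21}
Aᶜ = {1, 2, 3, 4, 5, 6, 7, 8, 10, 11, 12, 13, 14, 15, 16, 17, 18, 19, 20, 22, 23, 24, 25}

Aᶜ = {1, 2, 3, 4, 5, 6, 7, 8, 10, 11, 12, 13, 14, 15, 16, 17, 18, 19, 20, 22, 23, 24, 25}


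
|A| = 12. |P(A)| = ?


Number of subsets = 2^n
= 2^12
= 4096

|P(A)| = 4096


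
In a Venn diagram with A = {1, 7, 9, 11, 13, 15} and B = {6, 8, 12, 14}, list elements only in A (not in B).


A = {1, 7, 9, 11, 13, 15}
B = {6, 8, 12, 14}
Region: only in A (not in B)
Elements: {1, 7, 9, 11, 13, 15}

Elements only in A (not in B): {1, 7, 9, 11, 13, 15}


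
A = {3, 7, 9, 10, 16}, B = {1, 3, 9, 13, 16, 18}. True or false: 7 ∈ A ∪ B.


A = {3, 7, 9, 10, 16}, B = {1, 3, 9, 13, 16, 18}
A ∪ B = all elements in A or B
A ∪ B = {1, 3, 7, 9, 10, 13, 16, 18}
Checking if 7 ∈ A ∪ B
7 is in A ∪ B → True

7 ∈ A ∪ B


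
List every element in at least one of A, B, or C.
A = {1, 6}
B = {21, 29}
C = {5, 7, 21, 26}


A ∪ B = {1, 6, 21, 29}
(A ∪ B) ∪ C = {1, 5, 6, 7, 21, 26, 29}

A ∪ B ∪ C = {1, 5, 6, 7, 21, 26, 29}


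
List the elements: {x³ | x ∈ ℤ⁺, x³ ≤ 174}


Checking each candidate:
Condition: positive perfect cubes ≤ 174
Result = {1, 8, 27, 64, 125}

{1, 8, 27, 64, 125}


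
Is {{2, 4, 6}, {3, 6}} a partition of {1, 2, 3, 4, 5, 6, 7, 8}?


A partition requires: (1) non-empty parts, (2) pairwise disjoint, (3) union = U
Parts: {2, 4, 6}, {3, 6}
Union of parts: {2, 3, 4, 6}
U = {1, 2, 3, 4, 5, 6, 7, 8}
All non-empty? True
Pairwise disjoint? False
Covers U? False

No, not a valid partition


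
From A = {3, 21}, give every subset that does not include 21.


A subset of A that omits 21 is a subset of A \ {21}, so there are 2^(n-1) = 2^1 = 2 of them.
Subsets excluding 21: ∅, {3}

Subsets excluding 21 (2 total): ∅, {3}


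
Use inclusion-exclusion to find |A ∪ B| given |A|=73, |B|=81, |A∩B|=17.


|A ∪ B| = |A| + |B| - |A ∩ B|
= 73 + 81 - 17
= 137

|A ∪ B| = 137


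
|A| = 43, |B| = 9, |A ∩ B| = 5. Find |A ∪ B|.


|A ∪ B| = |A| + |B| - |A ∩ B|
= 43 + 9 - 5
= 47

|A ∪ B| = 47


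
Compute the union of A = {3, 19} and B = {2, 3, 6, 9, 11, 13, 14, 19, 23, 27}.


A ∪ B = all elements in A or B (or both)
A = {3, 19}
B = {2, 3, 6, 9, 11, 13, 14, 19, 23, 27}
A ∪ B = {2, 3, 6, 9, 11, 13, 14, 19, 23, 27}

A ∪ B = {2, 3, 6, 9, 11, 13, 14, 19, 23, 27}


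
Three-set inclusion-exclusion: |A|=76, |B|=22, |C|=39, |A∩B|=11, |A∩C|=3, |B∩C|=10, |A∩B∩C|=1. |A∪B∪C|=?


|A∪B∪C| = |A|+|B|+|C| - |A∩B|-|A∩C|-|B∩C| + |A∩B∩C|
= 76+22+39 - 11-3-10 + 1
= 137 - 24 + 1
= 114

|A ∪ B ∪ C| = 114


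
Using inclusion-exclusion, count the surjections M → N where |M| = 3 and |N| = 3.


n = |M| = 3, k = |N| = 3. Surjections via inclusion-exclusion:
S(n,k) = Σ(-1)^i × C(k,i) × (k-i)^n, i=0 to k
i=0: (-1)^0×C(3,0)×3^3 = 27
i=1: (-1)^1×C(3,1)×2^3 = -24
i=2: (-1)^2×C(3,2)×1^3 = 3
i=3: (-1)^3×C(3,3)×0^3 = 0
Total = 6

Number of surjections = 6


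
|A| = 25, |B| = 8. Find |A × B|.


|A × B| = |A| × |B|
= 25 × 8
= 200

|A × B| = 200


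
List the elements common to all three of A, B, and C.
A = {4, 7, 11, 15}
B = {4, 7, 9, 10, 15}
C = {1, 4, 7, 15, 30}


A ∩ B = {4, 7, 15}
(A ∩ B) ∩ C = {4, 7, 15}

A ∩ B ∩ C = {4, 7, 15}


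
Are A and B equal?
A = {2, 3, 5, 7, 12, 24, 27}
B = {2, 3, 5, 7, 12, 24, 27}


Two sets are equal iff they have exactly the same elements.
A = {2, 3, 5, 7, 12, 24, 27}
B = {2, 3, 5, 7, 12, 24, 27}
Same elements → A = B

Yes, A = B


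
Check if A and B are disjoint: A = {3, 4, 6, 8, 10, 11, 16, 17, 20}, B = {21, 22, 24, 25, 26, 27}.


Disjoint means A ∩ B = ∅.
A ∩ B = ∅
A ∩ B = ∅, so A and B are disjoint.

Yes, A and B are disjoint


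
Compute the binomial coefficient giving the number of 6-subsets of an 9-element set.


C(n,k) = n! / (k!(n-k)!)
C(9,6) = 9! / (6!3!)
= 84

C(9,6) = 84


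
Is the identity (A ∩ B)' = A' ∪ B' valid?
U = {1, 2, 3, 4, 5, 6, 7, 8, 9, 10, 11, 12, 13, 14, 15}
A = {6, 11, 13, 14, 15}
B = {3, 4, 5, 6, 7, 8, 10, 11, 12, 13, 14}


LHS: A ∩ B = {6, 11, 13, 14}
(A ∩ B)' = U \ (A ∩ B) = {1, 2, 3, 4, 5, 7, 8, 9, 10, 12, 15}
A' = {1, 2, 3, 4, 5, 7, 8, 9, 10, 12}, B' = {1, 2, 9, 15}
Claimed RHS: A' ∪ B' = {1, 2, 3, 4, 5, 7, 8, 9, 10, 12, 15}
Identity is VALID: LHS = RHS = {1, 2, 3, 4, 5, 7, 8, 9, 10, 12, 15} ✓

Identity is valid. (A ∩ B)' = A' ∪ B' = {1, 2, 3, 4, 5, 7, 8, 9, 10, 12, 15}


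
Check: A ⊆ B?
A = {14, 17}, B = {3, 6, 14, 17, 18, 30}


A ⊆ B means every element of A is in B.
All elements of A are in B.
So A ⊆ B.

Yes, A ⊆ B


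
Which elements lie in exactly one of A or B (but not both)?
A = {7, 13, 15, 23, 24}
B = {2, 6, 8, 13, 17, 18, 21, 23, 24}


A △ B = (A \ B) ∪ (B \ A) = elements in exactly one of A or B
A \ B = {7, 15}
B \ A = {2, 6, 8, 17, 18, 21}
A △ B = {2, 6, 7, 8, 15, 17, 18, 21}

A △ B = {2, 6, 7, 8, 15, 17, 18, 21}


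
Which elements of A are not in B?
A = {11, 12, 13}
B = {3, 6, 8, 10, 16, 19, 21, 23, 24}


A \ B = elements in A but not in B
A = {11, 12, 13}
B = {3, 6, 8, 10, 16, 19, 21, 23, 24}
Remove from A any elements in B
A \ B = {11, 12, 13}

A \ B = {11, 12, 13}


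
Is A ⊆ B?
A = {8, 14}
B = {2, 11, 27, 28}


A ⊆ B means every element of A is in B.
Elements in A not in B: {8, 14}
So A ⊄ B.

No, A ⊄ B


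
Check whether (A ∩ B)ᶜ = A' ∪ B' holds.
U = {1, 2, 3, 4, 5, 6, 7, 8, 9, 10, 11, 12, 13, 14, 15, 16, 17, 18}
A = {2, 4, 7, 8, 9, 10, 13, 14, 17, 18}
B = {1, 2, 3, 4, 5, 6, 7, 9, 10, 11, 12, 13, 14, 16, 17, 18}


LHS: A ∩ B = {2, 4, 7, 9, 10, 13, 14, 17, 18}
(A ∩ B)' = U \ (A ∩ B) = {1, 3, 5, 6, 8, 11, 12, 15, 16}
A' = {1, 3, 5, 6, 11, 12, 15, 16}, B' = {8, 15}
Claimed RHS: A' ∪ B' = {1, 3, 5, 6, 8, 11, 12, 15, 16}
Identity is VALID: LHS = RHS = {1, 3, 5, 6, 8, 11, 12, 15, 16} ✓

Identity is valid. (A ∩ B)' = A' ∪ B' = {1, 3, 5, 6, 8, 11, 12, 15, 16}


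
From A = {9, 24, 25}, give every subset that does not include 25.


A subset of A that omits 25 is a subset of A \ {25}, so there are 2^(n-1) = 2^2 = 4 of them.
Subsets excluding 25: ∅, {9}, {24}, {9, 24}

Subsets excluding 25 (4 total): ∅, {9}, {24}, {9, 24}


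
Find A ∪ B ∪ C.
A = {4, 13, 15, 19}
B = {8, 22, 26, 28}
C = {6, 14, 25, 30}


A ∪ B = {4, 8, 13, 15, 19, 22, 26, 28}
(A ∪ B) ∪ C = {4, 6, 8, 13, 14, 15, 19, 22, 25, 26, 28, 30}

A ∪ B ∪ C = {4, 6, 8, 13, 14, 15, 19, 22, 25, 26, 28, 30}


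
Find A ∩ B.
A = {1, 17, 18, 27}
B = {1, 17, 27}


A ∩ B = elements in both A and B
A = {1, 17, 18, 27}
B = {1, 17, 27}
A ∩ B = {1, 17, 27}

A ∩ B = {1, 17, 27}


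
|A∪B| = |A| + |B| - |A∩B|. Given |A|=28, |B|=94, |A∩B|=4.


|A ∪ B| = |A| + |B| - |A ∩ B|
= 28 + 94 - 4
= 118

|A ∪ B| = 118


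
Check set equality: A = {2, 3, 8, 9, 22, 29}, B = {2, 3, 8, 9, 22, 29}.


Two sets are equal iff they have exactly the same elements.
A = {2, 3, 8, 9, 22, 29}
B = {2, 3, 8, 9, 22, 29}
Same elements → A = B

Yes, A = B


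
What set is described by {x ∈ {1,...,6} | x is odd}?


Checking each candidate:
Condition: odd numbers in {1,...,6}
Result = {1, 3, 5}

{1, 3, 5}


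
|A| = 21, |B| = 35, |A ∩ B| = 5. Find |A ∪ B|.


|A ∪ B| = |A| + |B| - |A ∩ B|
= 21 + 35 - 5
= 51

|A ∪ B| = 51


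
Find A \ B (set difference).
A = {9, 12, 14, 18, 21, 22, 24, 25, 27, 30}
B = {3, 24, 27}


A \ B = elements in A but not in B
A = {9, 12, 14, 18, 21, 22, 24, 25, 27, 30}
B = {3, 24, 27}
Remove from A any elements in B
A \ B = {9, 12, 14, 18, 21, 22, 25, 30}

A \ B = {9, 12, 14, 18, 21, 22, 25, 30}


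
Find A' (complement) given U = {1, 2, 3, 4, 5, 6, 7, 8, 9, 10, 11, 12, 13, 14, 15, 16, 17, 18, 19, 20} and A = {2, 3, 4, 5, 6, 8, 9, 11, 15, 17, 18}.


Aᶜ = U \ A = elements in U but not in A
U = {1, 2, 3, 4, 5, 6, 7, 8, 9, 10, 11, 12, 13, 14, 15, 16, 17, 18, 19, 20}
A = {2, 3, 4, 5, 6, 8, 9, 11, 15, 17, 18}
Aᶜ = {1, 7, 10, 12, 13, 14, 16, 19, 20}

Aᶜ = {1, 7, 10, 12, 13, 14, 16, 19, 20}


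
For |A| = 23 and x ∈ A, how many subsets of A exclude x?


Subsets of A avoiding x are subsets of A \ {x}, which has 22 elements.
Count = 2^(n-1) = 2^22
= 4194304

Number of subsets avoiding x = 4194304


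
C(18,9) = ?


C(n,k) = n! / (k!(n-k)!)
C(18,9) = 18! / (9!9!)
= 48620

C(18,9) = 48620


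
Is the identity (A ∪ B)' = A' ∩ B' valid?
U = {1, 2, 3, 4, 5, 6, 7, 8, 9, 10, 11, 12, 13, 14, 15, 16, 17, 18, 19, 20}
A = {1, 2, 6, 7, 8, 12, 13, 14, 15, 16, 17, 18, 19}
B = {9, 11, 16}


LHS: A ∪ B = {1, 2, 6, 7, 8, 9, 11, 12, 13, 14, 15, 16, 17, 18, 19}
(A ∪ B)' = U \ (A ∪ B) = {3, 4, 5, 10, 20}
A' = {3, 4, 5, 9, 10, 11, 20}, B' = {1, 2, 3, 4, 5, 6, 7, 8, 10, 12, 13, 14, 15, 17, 18, 19, 20}
Claimed RHS: A' ∩ B' = {3, 4, 5, 10, 20}
Identity is VALID: LHS = RHS = {3, 4, 5, 10, 20} ✓

Identity is valid. (A ∪ B)' = A' ∩ B' = {3, 4, 5, 10, 20}


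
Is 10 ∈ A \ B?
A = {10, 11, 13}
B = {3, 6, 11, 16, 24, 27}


A = {10, 11, 13}, B = {3, 6, 11, 16, 24, 27}
A \ B = elements in A but not in B
A \ B = {10, 13}
Checking if 10 ∈ A \ B
10 is in A \ B → True

10 ∈ A \ B


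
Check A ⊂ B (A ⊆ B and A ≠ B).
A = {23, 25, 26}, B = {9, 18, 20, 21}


A ⊂ B requires: A ⊆ B AND A ≠ B.
A ⊆ B? No
A ⊄ B, so A is not a proper subset.

No, A is not a proper subset of B


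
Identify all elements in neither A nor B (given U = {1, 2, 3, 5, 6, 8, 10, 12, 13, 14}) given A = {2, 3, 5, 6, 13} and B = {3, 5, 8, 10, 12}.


A = {2, 3, 5, 6, 13}
B = {3, 5, 8, 10, 12}
Region: in neither A nor B (given U = {1, 2, 3, 5, 6, 8, 10, 12, 13, 14})
Elements: {1, 14}

Elements in neither A nor B (given U = {1, 2, 3, 5, 6, 8, 10, 12, 13, 14}): {1, 14}


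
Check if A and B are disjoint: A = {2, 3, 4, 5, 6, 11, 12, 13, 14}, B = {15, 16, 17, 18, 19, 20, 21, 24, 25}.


Disjoint means A ∩ B = ∅.
A ∩ B = ∅
A ∩ B = ∅, so A and B are disjoint.

Yes, A and B are disjoint


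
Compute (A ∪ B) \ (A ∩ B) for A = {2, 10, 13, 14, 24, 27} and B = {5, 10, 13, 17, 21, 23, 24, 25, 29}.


A △ B = (A \ B) ∪ (B \ A) = elements in exactly one of A or B
A \ B = {2, 14, 27}
B \ A = {5, 17, 21, 23, 25, 29}
A △ B = {2, 5, 14, 17, 21, 23, 25, 27, 29}

A △ B = {2, 5, 14, 17, 21, 23, 25, 27, 29}


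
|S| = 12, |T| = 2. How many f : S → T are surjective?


n = |S| = 12, k = |T| = 2. Surjections via inclusion-exclusion:
S(n,k) = Σ(-1)^i × C(k,i) × (k-i)^n, i=0 to k
i=0: (-1)^0×C(2,0)×2^12 = 4096
i=1: (-1)^1×C(2,1)×1^12 = -2
i=2: (-1)^2×C(2,2)×0^12 = 0
Total = 4094

Number of surjections = 4094


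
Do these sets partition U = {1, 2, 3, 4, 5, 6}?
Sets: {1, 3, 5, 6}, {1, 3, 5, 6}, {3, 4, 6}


A partition requires: (1) non-empty parts, (2) pairwise disjoint, (3) union = U
Parts: {1, 3, 5, 6}, {1, 3, 5, 6}, {3, 4, 6}
Union of parts: {1, 3, 4, 5, 6}
U = {1, 2, 3, 4, 5, 6}
All non-empty? True
Pairwise disjoint? False
Covers U? False

No, not a valid partition


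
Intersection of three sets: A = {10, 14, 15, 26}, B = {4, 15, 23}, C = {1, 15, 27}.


A ∩ B = {15}
(A ∩ B) ∩ C = {15}

A ∩ B ∩ C = {15}


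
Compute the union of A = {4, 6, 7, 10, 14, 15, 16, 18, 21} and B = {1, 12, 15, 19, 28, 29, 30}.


A ∪ B = all elements in A or B (or both)
A = {4, 6, 7, 10, 14, 15, 16, 18, 21}
B = {1, 12, 15, 19, 28, 29, 30}
A ∪ B = {1, 4, 6, 7, 10, 12, 14, 15, 16, 18, 19, 21, 28, 29, 30}

A ∪ B = {1, 4, 6, 7, 10, 12, 14, 15, 16, 18, 19, 21, 28, 29, 30}


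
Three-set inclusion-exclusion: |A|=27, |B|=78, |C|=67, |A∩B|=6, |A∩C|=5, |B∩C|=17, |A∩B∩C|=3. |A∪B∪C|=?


|A∪B∪C| = |A|+|B|+|C| - |A∩B|-|A∩C|-|B∩C| + |A∩B∩C|
= 27+78+67 - 6-5-17 + 3
= 172 - 28 + 3
= 147

|A ∪ B ∪ C| = 147


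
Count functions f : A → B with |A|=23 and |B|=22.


Each of |A| = 23 inputs maps to any of |B| = 22 outputs.
# functions = |B|^|A| = 22^23
= 7511413302012830262726227918848

Number of functions = 7511413302012830262726227918848


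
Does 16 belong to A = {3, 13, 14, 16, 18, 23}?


A = {3, 13, 14, 16, 18, 23}
Checking if 16 is in A
16 is in A → True

16 ∈ A


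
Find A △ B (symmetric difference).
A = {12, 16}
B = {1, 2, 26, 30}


A △ B = (A \ B) ∪ (B \ A) = elements in exactly one of A or B
A \ B = {12, 16}
B \ A = {1, 2, 26, 30}
A △ B = {1, 2, 12, 16, 26, 30}

A △ B = {1, 2, 12, 16, 26, 30}


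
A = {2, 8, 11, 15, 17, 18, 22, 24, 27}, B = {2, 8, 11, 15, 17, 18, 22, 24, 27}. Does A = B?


Two sets are equal iff they have exactly the same elements.
A = {2, 8, 11, 15, 17, 18, 22, 24, 27}
B = {2, 8, 11, 15, 17, 18, 22, 24, 27}
Same elements → A = B

Yes, A = B


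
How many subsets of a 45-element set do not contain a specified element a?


Subsets of A avoiding a are subsets of A \ {a}, which has 44 elements.
Count = 2^(n-1) = 2^44
= 17592186044416

Number of subsets avoiding a = 17592186044416


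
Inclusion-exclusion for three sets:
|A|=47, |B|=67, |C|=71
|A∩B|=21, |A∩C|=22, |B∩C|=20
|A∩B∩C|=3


|A∪B∪C| = |A|+|B|+|C| - |A∩B|-|A∩C|-|B∩C| + |A∩B∩C|
= 47+67+71 - 21-22-20 + 3
= 185 - 63 + 3
= 125

|A ∪ B ∪ C| = 125


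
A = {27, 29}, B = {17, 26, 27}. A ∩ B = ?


A ∩ B = elements in both A and B
A = {27, 29}
B = {17, 26, 27}
A ∩ B = {27}

A ∩ B = {27}


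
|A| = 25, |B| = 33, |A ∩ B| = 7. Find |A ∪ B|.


|A ∪ B| = |A| + |B| - |A ∩ B|
= 25 + 33 - 7
= 51

|A ∪ B| = 51


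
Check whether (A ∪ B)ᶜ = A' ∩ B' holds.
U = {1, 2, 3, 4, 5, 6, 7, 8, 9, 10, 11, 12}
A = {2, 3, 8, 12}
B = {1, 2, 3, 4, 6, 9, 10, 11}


LHS: A ∪ B = {1, 2, 3, 4, 6, 8, 9, 10, 11, 12}
(A ∪ B)' = U \ (A ∪ B) = {5, 7}
A' = {1, 4, 5, 6, 7, 9, 10, 11}, B' = {5, 7, 8, 12}
Claimed RHS: A' ∩ B' = {5, 7}
Identity is VALID: LHS = RHS = {5, 7} ✓

Identity is valid. (A ∪ B)' = A' ∩ B' = {5, 7}


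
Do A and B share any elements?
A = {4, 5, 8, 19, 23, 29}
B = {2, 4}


Disjoint means A ∩ B = ∅.
A ∩ B = {4}
A ∩ B ≠ ∅, so A and B are NOT disjoint.

Yes — A and B share the element(s) of A ∩ B = {4}, so they are not disjoint


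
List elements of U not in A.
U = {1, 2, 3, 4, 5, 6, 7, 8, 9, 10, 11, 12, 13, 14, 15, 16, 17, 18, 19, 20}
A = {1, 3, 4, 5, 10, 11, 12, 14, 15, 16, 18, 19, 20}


Aᶜ = U \ A = elements in U but not in A
U = {1, 2, 3, 4, 5, 6, 7, 8, 9, 10, 11, 12, 13, 14, 15, 16, 17, 18, 19, 20}
A = {1, 3, 4, 5, 10, 11, 12, 14, 15, 16, 18, 19, 20}
Aᶜ = {2, 6, 7, 8, 9, 13, 17}

Aᶜ = {2, 6, 7, 8, 9, 13, 17}


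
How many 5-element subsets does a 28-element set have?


C(n,k) = n! / (k!(n-k)!)
C(28,5) = 28! / (5!23!)
= 98280

C(28,5) = 98280


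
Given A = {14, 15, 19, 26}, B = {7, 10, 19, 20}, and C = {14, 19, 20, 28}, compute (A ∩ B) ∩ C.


A ∩ B = {19}
(A ∩ B) ∩ C = {19}

A ∩ B ∩ C = {19}


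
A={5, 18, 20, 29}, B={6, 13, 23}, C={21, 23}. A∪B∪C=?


A ∪ B = {5, 6, 13, 18, 20, 23, 29}
(A ∪ B) ∪ C = {5, 6, 13, 18, 20, 21, 23, 29}

A ∪ B ∪ C = {5, 6, 13, 18, 20, 21, 23, 29}


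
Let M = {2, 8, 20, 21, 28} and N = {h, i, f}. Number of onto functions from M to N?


n = |M| = 5, k = |N| = 3. Surjections via inclusion-exclusion:
S(n,k) = Σ(-1)^i × C(k,i) × (k-i)^n, i=0 to k
i=0: (-1)^0×C(3,0)×3^5 = 243
i=1: (-1)^1×C(3,1)×2^5 = -96
i=2: (-1)^2×C(3,2)×1^5 = 3
i=3: (-1)^3×C(3,3)×0^5 = 0
Total = 150

Number of surjections = 150


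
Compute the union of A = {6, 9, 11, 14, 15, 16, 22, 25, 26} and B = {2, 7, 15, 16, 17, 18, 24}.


A ∪ B = all elements in A or B (or both)
A = {6, 9, 11, 14, 15, 16, 22, 25, 26}
B = {2, 7, 15, 16, 17, 18, 24}
A ∪ B = {2, 6, 7, 9, 11, 14, 15, 16, 17, 18, 22, 24, 25, 26}

A ∪ B = {2, 6, 7, 9, 11, 14, 15, 16, 17, 18, 22, 24, 25, 26}


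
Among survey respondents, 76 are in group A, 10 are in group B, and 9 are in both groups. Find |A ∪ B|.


|A ∪ B| = |A| + |B| - |A ∩ B|
= 76 + 10 - 9
= 77

|A ∪ B| = 77


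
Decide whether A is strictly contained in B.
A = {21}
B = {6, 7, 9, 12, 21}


A ⊂ B requires: A ⊆ B AND A ≠ B.
A ⊆ B? Yes
A = B? No
A ⊂ B: Yes (A is a proper subset of B)

Yes, A ⊂ B
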